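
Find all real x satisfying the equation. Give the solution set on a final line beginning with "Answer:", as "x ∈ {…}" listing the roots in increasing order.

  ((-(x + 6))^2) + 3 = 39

Step 1. [((-(x + 6))^2) + 3 = 39] the outer +3 inverts by subtracting 3, so sub: (-(x + 6))^2 = 36.
Step 2. [(-(x + 6))^2 = 36] √ both sides: 36 ≥ 0 gives two branches, so sqrt: -(x + 6) = 6 or -6.
Step 3. [-(x + 6) = 6 or -6] leading − — multiply by −1 ⇒ neg: x + 6 = -6 or 6.
Step 4. [x + 6 = -6 or 6] +6 is outermost — subtract 6 both sides. So sub: x = -12 or 0.

Answer: x ∈ {-12, 0}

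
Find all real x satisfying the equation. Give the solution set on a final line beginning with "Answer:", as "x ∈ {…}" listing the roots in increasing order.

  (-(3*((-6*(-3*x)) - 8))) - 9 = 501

Step 1. [(-(3*((-6*(-3*x)) - 8))) - 9 = 501] the outer -9 inverts by adding 9 ⇒ sub: -(3*((-6*(-3*x)) - 8)) = 510.
Step 2. [-(3*((-6*(-3*x)) - 8)) = 510] flip signs both sides ⇒ neg: 3*((-6*(-3*x)) - 8) = -510.
Step 3. [3*((-6*(-3*x)) - 8) = -510] 3·(inner) — divide through by 3. So div: (-6*(-3*x)) - 8 = -170.
Step 4. [(-6*(-3*x)) - 8 = -170] -8 is outermost — add 8 both sides ⇒ sub: -6*(-3*x) = -162.
Step 5. [-6*(-3*x) = -162] leading coefficient -6: divide by -6, so div: -3*x = 27.
Step 6. [-3*x = 27] divide by the outer -3, so div: x = -9.

Answer: x ∈ {-9}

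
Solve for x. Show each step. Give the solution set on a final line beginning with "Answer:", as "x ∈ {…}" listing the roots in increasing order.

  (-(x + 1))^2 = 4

Step 1. [(-(x + 1))^2 = 4] LHS squared, RHS 4 ≥ 0: apply √ (±). So sqrt: -(x + 1) = 2 or -2.
Step 2. [-(x + 1) = 2 or -2] flip signs both sides, so neg: x + 1 = -2 or 2.
Step 3. [x + 1 = -2 or 2] +1 is outermost — subtract 1 both sides ⇒ sub: x = -3 or 1.

Answer: x ∈ {-3, 1}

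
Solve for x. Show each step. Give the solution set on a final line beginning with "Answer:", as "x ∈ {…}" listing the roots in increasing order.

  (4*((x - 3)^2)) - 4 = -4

Step 1. [(4*((x - 3)^2)) - 4 = -4] 4 | LHS and 4 | -4: pull 4 out ⇒ factor: ((x - 3)^2) - 1 = -1.
Step 2. [((x - 3)^2) - 1 = -1] 1 comes off first (add 1) ⇒ sub: (x - 3)^2 = 0.
Step 3. [(x - 3)^2 = 0] LHS squared, RHS 0 ≥ 0: apply √ (±). So sqrt: x - 3 = 0.
Step 4. [x - 3 = 0] -3 is outermost — add 3 both sides. So sub: x = 3.

Answer: x ∈ {3}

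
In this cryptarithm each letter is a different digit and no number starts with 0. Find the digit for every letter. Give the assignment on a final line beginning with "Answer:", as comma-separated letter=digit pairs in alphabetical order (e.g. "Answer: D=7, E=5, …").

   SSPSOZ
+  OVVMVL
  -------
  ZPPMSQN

Step 1. [col 1: Z + L ≡ N (mod 10)] column 1 (Z + L ≡ N (mod 10), carry-in 0) doesn't pin N yet; pick N=4 and continue ⇒ N=4.
Step 2. [col 1: Z + L ≡ N (mod 10)] column 1 (Z + L ≡ N (mod 10), carry-in 0) doesn't pin Z yet; pick Z=1 and continue, so Z=1.
Step 3. [col 1: Z + L ≡ N (mod 10)] column 1: given Z=1, N=4, carry-in 0, and digits 1,4 already taken and all letters distinct, Z+L≡N (mod 10) forces L=3 ⇒ L=3.
Step 4. [col 2: O + V ≡ Q (mod 10)] V=8 is one option consistent with column 2 (O + V ≡ Q (mod 10), carry-in 0) — take it ⇒ V=8.
Step 5. [col 2: O + V ≡ Q (mod 10)] several values work for Q in column 2 (O + V ≡ Q (mod 10), carry-in 0); try Q=5. So Q=5.
Step 6. [col 2: O + V ≡ Q (mod 10)] column 2: given V=8, Q=5, carry-in 0, and digits 1,3,4,5,8 already taken and all letters distinct, O+V≡Q (mod 10) forces O=7 ⇒ O=7.
Step 7. [col 3: S + M ≡ S (mod 10)] in column 3 we have S+M≡S with carry-in 1; given nothing yet and digits 1,3,4,5,7,8 already taken and all letters distinct, that pins M to 9. So M=9.
Step 8. [col 3: S + M ≡ S (mod 10)] S=2 is one option consistent with column 3 (S + M ≡ S (mod 10), carry-in 1) — take it ⇒ S=2.
Step 9. [col 4: P + V ≡ M (mod 10)] in column 4 we have P+V≡M with carry-in 1; given V=8, M=9 and digits 1,2,3,4,5,7,8,9 already taken and all letters distinct, that pins P to 0. So P=0.

Answer: L=3, M=9, N=4, O=7, P=0, Q=5, S=2, V=8, Z=1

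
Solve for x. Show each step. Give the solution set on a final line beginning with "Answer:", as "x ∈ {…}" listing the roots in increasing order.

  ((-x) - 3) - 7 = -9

Step 1. [((-x) - 3) - 7 = -9] add 7: x sits inside (… - 7) ⇒ sub: (-x) - 3 = -2.
Step 2. [(-x) - 3 = -2] add 3: x sits inside (… - 3), so sub: -x = 1.
Step 3. [-x = 1] flip signs both sides. So neg: x = -1.

Answer: x ∈ {-1}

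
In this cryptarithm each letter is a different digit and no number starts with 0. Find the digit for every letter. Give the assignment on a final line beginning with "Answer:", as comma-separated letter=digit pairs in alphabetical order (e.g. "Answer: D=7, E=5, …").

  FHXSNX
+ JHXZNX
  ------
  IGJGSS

Step 1. [col 1: X + X ≡ S (mod 10)] column 1 (X + X ≡ S (mod 10), carry-in 0) doesn't pin S yet; pick S=2 and continue ⇒ S=2.
Step 2. [col 1: X + X ≡ S (mod 10)] several values work for X in column 1 (X + X ≡ S (mod 10), carry-in 0); try X=1 ⇒ X=1.
Step 3. [col 2: N + N ≡ S (mod 10)] column 2: given S=2, carry-in 0, and digits 1,2 already taken and all letters distinct, N+N≡S (mod 10) forces N=6. So N=6.
Step 4. [col 3: S + Z ≡ G (mod 10)] column 3 (S + Z ≡ G (mod 10), carry-in 1) doesn't pin G yet; pick G=0 and continue, so G=0.
Step 5. [col 3: S + Z ≡ G (mod 10)] column 3 reads S+Z+carry(1)=G with S=2, G=0; with digits 0,1,2,6 already taken and all letters distinct, the only value for Z is 7 ⇒ Z=7.
Step 6. [col 4: X + X ≡ J (mod 10)] from column 4 (X=1, carry-in 1, digits 0,1,2,6,7 already taken and all letters distinct): J must equal 3. So J=3.
Step 7. [col 5: H + H ≡ G (mod 10)] from column 5 (G=0, carry-in 0, digits 0,1,2,3,6,7 already taken and all letters distinct): H must equal 5. So H=5.
Step 8. [col 6: F + J ≡ I (mod 10)] in column 6 we have F+J≡I with carry-in 1; given J=3 and digits 0,1,2,3,5,6,7 already taken and all letters distinct, that pins F to 4 ⇒ F=4.
Step 9. [col 6: F + J ≡ I (mod 10)] from column 6 (F=4, J=3, carry-in 1, digits 0,1,2,3,4,5,6,7 already taken and all letters distinct): I must equal 8, so I=8.

Answer: F=4, G=0, H=5, I=8, J=3, N=6, S=2, X=1, Z=7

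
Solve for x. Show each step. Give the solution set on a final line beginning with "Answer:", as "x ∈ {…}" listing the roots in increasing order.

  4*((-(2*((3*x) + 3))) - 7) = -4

Step 1. [4*((-(2*((3*x) + 3))) - 7) = -4] divide by the outer 4. So div: (-(2*((3*x) + 3))) - 7 = -1.
Step 2. [(-(2*((3*x) + 3))) - 7 = -1] peel the -7: add 7 from each side ⇒ sub: -(2*((3*x) + 3)) = 6.
Step 3. [-(2*((3*x) + 3)) = 6] leading − — multiply by −1. So neg: 2*((3*x) + 3) = -6.
Step 4. [2*((3*x) + 3) = -6] leading coefficient 2: divide by 2, so div: (3*x) + 3 = -3.
Step 5. [(3*x) + 3 = -3] 3 comes off first (subtract 3), so sub: 3*x = -6.
Step 6. [3*x = -6] leading coefficient 3: divide by 3. So div: x = -2.

Answer: x ∈ {-2}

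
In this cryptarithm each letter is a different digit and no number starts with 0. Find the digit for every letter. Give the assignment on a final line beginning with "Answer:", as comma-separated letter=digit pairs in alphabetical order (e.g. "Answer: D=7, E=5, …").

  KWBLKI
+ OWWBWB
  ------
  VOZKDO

Step 1. [col 1: I + B ≡ O (mod 10)] column 1 (I + B ≡ O (mod 10), carry-in 0) doesn't pin B yet; pick B=4 and continue. So B=4.
Step 2. [col 1: I + B ≡ O (mod 10)] several values work for O in column 1 (I + B ≡ O (mod 10), carry-in 0); try O=5 ⇒ O=5.
Step 3. [col 1: I + B ≡ O (mod 10)] from column 1 (B=4, O=5, carry-in 0, digits 4,5 already taken and all letters distinct): I must equal 1, so I=1.
Step 4. [col 2: K + W ≡ D (mod 10)] no forcing yet in column 2 (carry-in 0); D=0 is free and consistent — try it. So D=0.
Step 5. [col 2: K + W ≡ D (mod 10)] several values work for K in column 2 (K + W ≡ D (mod 10), carry-in 0); try K=3 ⇒ K=3.
Step 6. [col 2: K + W ≡ D (mod 10)] column 2 reads K+W+carry(0)=D with K=3, D=0; with digits 0,1,3,4,5 already taken and all letters distinct, the only value for W is 7 ⇒ W=7.
Step 7. [col 3: L + B ≡ K (mod 10)] in column 3 we have L+B≡K with carry-in 1; given B=4, K=3 and digits 0,1,3,4,5,7 already taken and all letters distinct, that pins L to 8, so L=8.
Step 8. [col 4: B + W ≡ Z (mod 10)] from column 4 (B=4, W=7, carry-in 1, digits 0,1,3,4,5,7,8 already taken and all letters distinct): Z must equal 2. So Z=2.
Step 9. [col 6: K + O ≡ V (mod 10)] from column 6 (K=3, O=5, carry-in 1, digits 0,1,2,3,4,5,7,8 already taken and all letters distinct): V must equal 9. So V=9.

Answer: B=4, D=0, I=1, K=3, L=8, O=5, V=9, W=7, Z=2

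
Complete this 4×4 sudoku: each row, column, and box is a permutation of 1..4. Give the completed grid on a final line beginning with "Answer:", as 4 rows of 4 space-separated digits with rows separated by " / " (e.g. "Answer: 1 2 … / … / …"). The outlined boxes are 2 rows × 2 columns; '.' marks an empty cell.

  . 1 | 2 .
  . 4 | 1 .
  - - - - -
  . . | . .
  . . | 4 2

Step 1. [r1c1∈{3}] r1c1's peers cover all but 3. So r1c1=3.
Step 2. [r3c3∈{3}] nothing but 3 survives at r3c3 ⇒ r3c3=3.
Step 3. [r3c1∈{1,2,4}] across row 3, 4 lands solely at r3c1. So r3c1=4.
Step 4. [r2c1∈{2}] r2c1's peers cover all but 2. So r2c1=2.
Step 5. [r3c4∈{1}] nothing but 1 survives at r3c4, so r3c4=1.
Step 6. [r4c2∈{3}] r4c2's peers cover all but 3. So r4c2=3.
Step 7. [r4c1∈{1}] r4c1 has the single candidate 1 ⇒ r4c1=1.
Step 8. [r1c4∈{4}] r1c4 has the single candidate 4. So r1c4=4.
Step 9. [r2c4∈{3}] r2c4 is down to just 3. So r2c4=3.
Step 10. [r3c2∈{2}] r3c2 is down to just 2 ⇒ r3c2=2.

Answer: 3 1 2 4 / 2 4 1 3 / 4 2 3 1 / 1 3 4 2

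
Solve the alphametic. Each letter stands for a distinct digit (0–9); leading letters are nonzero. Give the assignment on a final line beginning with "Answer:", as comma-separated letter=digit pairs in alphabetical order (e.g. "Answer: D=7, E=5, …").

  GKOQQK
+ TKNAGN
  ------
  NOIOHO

Step 1. [col 1: K + N ≡ O (mod 10)] no forcing yet in column 1 (carry-in 0); O=7 is free and consistent — try it ⇒ O=7.
Step 2. [col 1: K + N ≡ O (mod 10)] column 1 (K + N ≡ O (mod 10), carry-in 0) doesn't pin K yet; pick K=8 and continue. So K=8.
Step 3. [col 1: K + N ≡ O (mod 10)] column 1 reads K+N+carry(0)=O with K=8, O=7; with digits 7,8 already taken and all letters distinct, the only value for N is 9, so N=9.
Step 4. [col 2: Q + G ≡ H (mod 10)] column 2 (Q + G ≡ H (mod 10), carry-in 1) doesn't pin H yet; pick H=0 and continue ⇒ H=0.
Step 5. [col 2: Q + G ≡ H (mod 10)] several values work for G in column 2 (Q + G ≡ H (mod 10), carry-in 1); try G=5. So G=5.
Step 6. [col 2: Q + G ≡ H (mod 10)] in column 2 we have Q+G≡H with carry-in 1; given G=5, H=0 and digits 0,5,7,8,9 already taken and all letters distinct, that pins Q to 4, so Q=4.
Step 7. [col 3: Q + A ≡ O (mod 10)] in column 3 we have Q+A≡O with carry-in 1; given Q=4, O=7 and digits 0,4,5,7,8,9 already taken and all letters distinct, that pins A to 2 ⇒ A=2.
Step 8. [col 4: O + N ≡ I (mod 10)] from column 4 (O=7, N=9, carry-in 0, digits 0,2,4,5,7,8,9 already taken and all letters distinct): I must equal 6 ⇒ I=6.
Step 9. [col 6: G + T ≡ N (mod 10)] from column 6 (G=5, N=9, carry-in 1, digits 0,2,4,5,6,7,8,9 already taken and all letters distinct): T must equal 3 ⇒ T=3.

Answer: A=2, G=5, H=0, I=6, K=8, N=9, O=7, Q=4, T=3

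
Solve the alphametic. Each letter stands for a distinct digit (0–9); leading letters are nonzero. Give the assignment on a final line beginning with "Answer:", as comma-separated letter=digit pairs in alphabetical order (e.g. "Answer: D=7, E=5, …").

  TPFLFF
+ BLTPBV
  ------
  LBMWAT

Step 1. [col 1: F + V ≡ T (mod 10)] T=5 is one option consistent with column 1 (F + V ≡ T (mod 10), carry-in 0) — take it, so T=5.
Step 2. [col 1: F + V ≡ T (mod 10)] no forcing yet in column 1 (carry-in 0); F=6 is free and consistent — try it. So F=6.
Step 3. [col 1: F + V ≡ T (mod 10)] in column 1 we have F+V≡T with carry-in 0; given F=6, T=5 and digits 5,6 already taken and all letters distinct, that pins V to 9, so V=9.
Step 4. [col 2: F + B ≡ A (mod 10)] A=8 is one option consistent with column 2 (F + B ≡ A (mod 10), carry-in 1) — take it ⇒ A=8.
Step 5. [col 2: F + B ≡ A (mod 10)] from column 2 (F=6, A=8, carry-in 1, digits 5,6,8,9 already taken and all letters distinct): B must equal 1 ⇒ B=1.
Step 6. [col 3: L + P ≡ W (mod 10)] several values work for L in column 3 (L + P ≡ W (mod 10), carry-in 0); try L=7 ⇒ L=7.
Step 7. [col 3: L + P ≡ W (mod 10)] in column 3 we have L+P≡W with carry-in 0; given L=7 and digits 1,5,6,7,8,9 already taken and all letters distinct, that pins P to 3. So P=3.
Step 8. [col 3: L + P ≡ W (mod 10)] in column 3 we have L+P≡W with carry-in 0; given L=7, P=3 and digits 1,3,5,6,7,8,9 already taken and all letters distinct, that pins W to 0. So W=0.
Step 9. [col 4: F + T ≡ M (mod 10)] column 4 reads F+T+carry(1)=M with F=6, T=5; with digits 0,1,3,5,6,7,8,9 already taken and all letters distinct, the only value for M is 2. So M=2.

Answer: A=8, B=1, F=6, L=7, M=2, P=3, T=5, V=9, W=0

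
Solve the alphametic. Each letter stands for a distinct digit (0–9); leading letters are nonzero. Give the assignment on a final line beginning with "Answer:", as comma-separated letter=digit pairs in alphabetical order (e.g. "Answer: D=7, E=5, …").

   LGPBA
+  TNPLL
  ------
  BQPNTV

Step 1. [col 1: A + L ≡ V (mod 10)] L=6 is one option consistent with column 1 (A + L ≡ V (mod 10), carry-in 0) — take it ⇒ L=6.
Step 2. [B] B is the leading digit of a 6-digit sum of two 5-digit numbers; the final carry is exactly 1 ⇒ B=1.
Step 3. [col 1: A + L ≡ V (mod 10)] column 1 (A + L ≡ V (mod 10), carry-in 0) doesn't pin V yet; pick V=8 and continue, so V=8.
Step 4. [col 1: A + L ≡ V (mod 10)] column 1 reads A+L+carry(0)=V with L=6, V=8; with digits 1,6,8 already taken and all letters distinct, the only value for A is 2, so A=2.
Step 5. [col 2: B + L ≡ T (mod 10)] from column 2 (B=1, L=6, carry-in 0, digits 1,2,6,8 already taken and all letters distinct): T must equal 7. So T=7.
Step 6. [col 3: P + P ≡ N (mod 10)] column 3: given nothing yet, carry-in 0, and digits 1,2,6,7,8 already taken and all letters distinct, P+P≡N (mod 10) forces P=5 ⇒ P=5.
Step 7. [col 3: P + P ≡ N (mod 10)] column 3: given P=5, carry-in 0, and digits 1,2,5,6,7,8 already taken and all letters distinct, P+P≡N (mod 10) forces N=0 ⇒ N=0.
Step 8. [col 4: G + N ≡ P (mod 10)] column 4: given N=0, P=5, carry-in 1, and digits 0,1,2,5,6,7,8 already taken and all letters distinct, G+N≡P (mod 10) forces G=4 ⇒ G=4.
Step 9. [col 5: L + T ≡ Q (mod 10)] column 5: given L=6, T=7, carry-in 0, and digits 0,1,2,4,5,6,7,8 already taken and all letters distinct, L+T≡Q (mod 10) forces Q=3. So Q=3.

Answer: A=2, B=1, G=4, L=6, N=0, P=5, Q=3, T=7, V=8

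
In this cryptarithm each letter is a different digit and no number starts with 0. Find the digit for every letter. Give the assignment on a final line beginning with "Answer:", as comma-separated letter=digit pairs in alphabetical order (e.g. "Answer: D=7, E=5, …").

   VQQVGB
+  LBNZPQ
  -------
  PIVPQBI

Step 1. [col 1: B + Q ≡ I (mod 10)] column 1 (B + Q ≡ I (mod 10), carry-in 0) doesn't pin I yet; pick I=6 and continue. So I=6.
Step 2. [col 1: B + Q ≡ I (mod 10)] column 1 (B + Q ≡ I (mod 10), carry-in 0) doesn't pin B yet; pick B=4 and continue. So B=4.
Step 3. [col 1: B + Q ≡ I (mod 10)] in column 1 we have B+Q≡I with carry-in 0; given B=4, I=6 and digits 4,6 already taken and all letters distinct, that pins Q to 2 ⇒ Q=2.
Step 4. [col 2: G + P ≡ B (mod 10)] G=3 is one option consistent with column 2 (G + P ≡ B (mod 10), carry-in 0) — take it. So G=3.
Step 5. [col 2: G + P ≡ B (mod 10)] in column 2 we have G+P≡B with carry-in 0; given G=3, B=4 and digits 2,3,4,6 already taken and all letters distinct, that pins P to 1 ⇒ P=1.
Step 6. [col 3: V + Z ≡ Q (mod 10)] V=7 is one option consistent with column 3 (V + Z ≡ Q (mod 10), carry-in 0) — take it ⇒ V=7.
Step 7. [col 3: V + Z ≡ Q (mod 10)] from column 3 (V=7, Q=2, carry-in 0, digits 1,2,3,4,6,7 already taken and all letters distinct): Z must equal 5 ⇒ Z=5.
Step 8. [col 4: Q + N ≡ P (mod 10)] column 4: given Q=2, P=1, carry-in 1, and digits 1,2,3,4,5,6,7 already taken and all letters distinct, Q+N≡P (mod 10) forces N=8 ⇒ N=8.
Step 9. [col 6: V + L ≡ I (mod 10)] column 6: given V=7, I=6, carry-in 0, and digits 1,2,3,4,5,6,7,8 already taken and all letters distinct, V+L≡I (mod 10) forces L=9 ⇒ L=9.

Answer: B=4, G=3, I=6, L=9, N=8, P=1, Q=2, V=7, Z=5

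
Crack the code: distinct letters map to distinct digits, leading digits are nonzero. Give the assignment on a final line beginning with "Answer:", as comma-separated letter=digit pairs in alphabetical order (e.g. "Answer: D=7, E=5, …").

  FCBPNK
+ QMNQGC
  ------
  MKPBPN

Step 1. [col 1: K + C ≡ N (mod 10)] column 1 (K + C ≡ N (mod 10), carry-in 0) doesn't pin C yet; pick C=4 and continue. So C=4.
Step 2. [col 1: K + C ≡ N (mod 10)] K=3 is one option consistent with column 1 (K + C ≡ N (mod 10), carry-in 0) — take it ⇒ K=3.
Step 3. [col 1: K + C ≡ N (mod 10)] column 1: given K=3, C=4, carry-in 0, and digits 3,4 already taken and all letters distinct, K+C≡N (mod 10) forces N=7, so N=7.
Step 4. [col 2: N + G ≡ P (mod 10)] column 2 (N + G ≡ P (mod 10), carry-in 0) doesn't pin G yet; pick G=1 and continue, so G=1.
Step 5. [col 2: N + G ≡ P (mod 10)] in column 2 we have N+G≡P with carry-in 0; given N=7, G=1 and digits 1,3,4,7 already taken and all letters distinct, that pins P to 8 ⇒ P=8.
Step 6. [col 3: P + Q ≡ B (mod 10)] in column 3 we have P+Q≡B with carry-in 0; given P=8 and digits 1,3,4,7,8 already taken and all letters distinct, that pins B to 0, so B=0.
Step 7. [col 3: P + Q ≡ B (mod 10)] from column 3 (P=8, B=0, carry-in 0, digits 0,1,3,4,7,8 already taken and all letters distinct): Q must equal 2 ⇒ Q=2.
Step 8. [col 5: C + M ≡ K (mod 10)] from column 5 (C=4, K=3, carry-in 0, digits 0,1,2,3,4,7,8 already taken and all letters distinct): M must equal 9. So M=9.
Step 9. [col 6: F + Q ≡ M (mod 10)] column 6 reads F+Q+carry(1)=M with Q=2, M=9; with digits 0,1,2,3,4,7,8,9 already taken and all letters distinct, the only value for F is 6. So F=6.

Answer: B=0, C=4, F=6, G=1, K=3, M=9, N=7, P=8, Q=2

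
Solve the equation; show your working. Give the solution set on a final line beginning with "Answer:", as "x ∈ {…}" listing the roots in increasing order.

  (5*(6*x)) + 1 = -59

Step 1. [(5*(6*x)) + 1 = -59] peel the +1: subtract 1 from each side. So sub: 5*(6*x) = -60.
Step 2. [5*(6*x) = -60] divide by the outer 5. So div: 6*x = -12.
Step 3. [6*x = -12] 6·(inner) — divide through by 6 ⇒ div: x = -2.

Answer: x ∈ {-2}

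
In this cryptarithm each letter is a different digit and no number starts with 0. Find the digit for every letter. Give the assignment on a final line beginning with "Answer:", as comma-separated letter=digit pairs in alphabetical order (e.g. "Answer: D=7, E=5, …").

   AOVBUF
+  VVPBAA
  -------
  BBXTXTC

Step 1. [col 1: F + A ≡ C (mod 10)] C=5 is one option consistent with column 1 (F + A ≡ C (mod 10), carry-in 0) — take it, so C=5.
Step 2. [col 1: F + A ≡ C (mod 10)] no forcing yet in column 1 (carry-in 0); F=9 is free and consistent — try it ⇒ F=9.
Step 3. [B] adding two 6-digit numbers gives at most 6+1 digits, and here it does — B is that final carry and must be 1, so B=1.
Step 4. [col 1: F + A ≡ C (mod 10)] in column 1 we have F+A≡C with carry-in 0; given F=9, C=5 and digits 1,5,9 already taken and all letters distinct, that pins A to 6. So A=6.
Step 5. [col 2: U + A ≡ T (mod 10)] column 2 (U + A ≡ T (mod 10), carry-in 1) doesn't pin T yet; pick T=7 and continue ⇒ T=7.
Step 6. [col 2: U + A ≡ T (mod 10)] from column 2 (A=6, T=7, carry-in 1, digits 1,5,6,7,9 already taken and all letters distinct): U must equal 0. So U=0.
Step 7. [col 3: B + B ≡ X (mod 10)] column 3: given B=1, carry-in 0, and digits 0,1,5,6,7,9 already taken and all letters distinct, B+B≡X (mod 10) forces X=2. So X=2.
Step 8. [col 4: V + P ≡ T (mod 10)] P=3 is one option consistent with column 4 (V + P ≡ T (mod 10), carry-in 0) — take it. So P=3.
Step 9. [col 4: V + P ≡ T (mod 10)] in column 4 we have V+P≡T with carry-in 0; given P=3, T=7 and digits 0,1,2,3,5,6,7,9 already taken and all letters distinct, that pins V to 4, so V=4.
Step 10. [col 5: O + V ≡ X (mod 10)] column 5 reads O+V+carry(0)=X with V=4, X=2; with digits 0,1,2,3,4,5,6,7,9 already taken and all letters distinct, the only value for O is 8 ⇒ O=8.

Answer: A=6, B=1, C=5, F=9, O=8, P=3, T=7, U=0, V=4, X=2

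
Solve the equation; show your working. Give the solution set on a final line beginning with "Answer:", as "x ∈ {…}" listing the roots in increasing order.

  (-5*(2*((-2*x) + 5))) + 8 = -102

Step 1. [(-5*(2*((-2*x) + 5))) + 8 = -102] 8 comes off first (subtract 8). So sub: -5*(2*((-2*x) + 5)) = -110.
Step 2. [-5*(2*((-2*x) + 5)) = -110] leading coefficient -5: divide by -5. So div: 2*((-2*x) + 5) = 22.
Step 3. [2*((-2*x) + 5) = 22] divide by the outer 2, so div: (-2*x) + 5 = 11.
Step 4. [(-2*x) + 5 = 11] 5 comes off first (subtract 5) ⇒ sub: -2*x = 6.
Step 5. [-2*x = 6] -2·(inner) — divide through by -2, so div: x = -3.

Answer: x ∈ {-3}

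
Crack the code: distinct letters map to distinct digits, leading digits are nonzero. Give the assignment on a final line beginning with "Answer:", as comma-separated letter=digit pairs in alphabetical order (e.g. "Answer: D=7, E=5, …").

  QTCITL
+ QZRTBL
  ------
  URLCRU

Step 1. [col 1: L + L ≡ U (mod 10)] column 1 (L + L ≡ U (mod 10), carry-in 0) doesn't pin U yet; pick U=8 and continue, so U=8.
Step 2. [col 1: L + L ≡ U (mod 10)] several values work for L in column 1 (L + L ≡ U (mod 10), carry-in 0); try L=9. So L=9.
Step 3. [col 2: T + B ≡ R (mod 10)] column 2 (T + B ≡ R (mod 10), carry-in 1) doesn't pin B yet; pick B=0 and continue ⇒ B=0.
Step 4. [col 2: T + B ≡ R (mod 10)] column 2 (T + B ≡ R (mod 10), carry-in 1) doesn't pin R yet; pick R=6 and continue ⇒ R=6.
Step 5. [col 2: T + B ≡ R (mod 10)] column 2 reads T+B+carry(1)=R with B=0, R=6; with digits 0,6,8,9 already taken and all letters distinct, the only value for T is 5. So T=5.
Step 6. [col 3: I + T ≡ C (mod 10)] several values work for I in column 3 (I + T ≡ C (mod 10), carry-in 0); try I=7 ⇒ I=7.
Step 7. [col 3: I + T ≡ C (mod 10)] column 3: given I=7, T=5, carry-in 0, and digits 0,5,6,7,8,9 already taken and all letters distinct, I+T≡C (mod 10) forces C=2. So C=2.
Step 8. [col 5: T + Z ≡ R (mod 10)] from column 5 (T=5, R=6, carry-in 0, digits 0,2,5,6,7,8,9 already taken and all letters distinct): Z must equal 1 ⇒ Z=1.
Step 9. [col 6: Q + Q ≡ U (mod 10)] column 6: given U=8, carry-in 0, and digits 0,1,2,5,6,7,8,9 already taken and all letters distinct, Q+Q≡U (mod 10) forces Q=4, so Q=4.

Answer: B=0, C=2, I=7, L=9, Q=4, R=6, T=5, U=8, Z=1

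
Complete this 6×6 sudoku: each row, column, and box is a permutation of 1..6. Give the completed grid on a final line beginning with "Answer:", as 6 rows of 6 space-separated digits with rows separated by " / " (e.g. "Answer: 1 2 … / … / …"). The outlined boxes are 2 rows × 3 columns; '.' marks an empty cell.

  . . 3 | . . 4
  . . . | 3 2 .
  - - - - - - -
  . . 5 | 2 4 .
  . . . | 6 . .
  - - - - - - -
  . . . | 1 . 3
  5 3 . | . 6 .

Step 1. [r2c6∈{1,5,6}] in col 6, 6 fits only at r2c6 ⇒ r2c6=6.
Step 2. [r1c5∈{1,5}] across box 2, 1 lands solely at r1c5. So r1c5=1.
Step 3. [r6c3∈{1,2,4}] r6c3 is the only open cell in row 6 admitting 1. So r6c3=1.
Step 4. [r2c3∈{4}] nothing but 4 survives at r2c3, so r2c3=4.
Step 5. [r2c1∈{1}] only 1 remains possible at r2c1, so r2c1=1.
Step 6. [r4c3∈{2}] r4c3 is down to just 2 ⇒ r4c3=2.
Step 7. [r4c5∈{3,5}] across col 5, 3 lands solely at r4c5 ⇒ r4c5=3.
Step 8. [r4c1∈{4}] nothing but 4 survives at r4c1. So r4c1=4.
Step 9. [r5c3∈{6}] nothing but 6 survives at r5c3. So r5c3=6.
Step 10. [r5c1∈{2}] only 2 remains possible at r5c1. So r5c1=2.
Step 11. [r1c2∈{2,5,6}] r1c2 is the only open cell in row 1 admitting 2, so r1c2=2.
Step 12. [r3c6∈{1}] r3c6 is down to just 1. So r3c6=1.
Step 13. [r1c1∈{6}] r1c1 has the single candidate 6, so r1c1=6.
Step 14. [r3c1∈{3}] r3c1's peers cover all but 3 ⇒ r3c1=3.
Step 15. [r1c4∈{5}] nothing but 5 survives at r1c4. So r1c4=5.
Step 16. [r5c2∈{4}] r5c2 is down to just 4. So r5c2=4.
Step 17. [r6c6∈{2}] nothing but 2 survives at r6c6, so r6c6=2.
Step 18. [r4c6∈{5}] nothing but 5 survives at r4c6 ⇒ r4c6=5.
Step 19. [r3c2∈{6}] r3c2 is down to just 6, so r3c2=6.
Step 20. [r5c5∈{5}] r5c5 is down to just 5 ⇒ r5c5=5.
Step 21. [r6c4∈{4}] nothing but 4 survives at r6c4, so r6c4=4.
Step 22. [r2c2∈{5}] only 5 remains possible at r2c2. So r2c2=5.
Step 23. [r4c2∈{1}] r4c2 is down to just 1 ⇒ r4c2=1.

Answer: 6 2 3 5 1 4 / 1 5 4 3 2 6 / 3 6 5 2 4 1 / 4 1 2 6 3 5 / 2 4 6 1 5 3 / 5 3 1 4 6 2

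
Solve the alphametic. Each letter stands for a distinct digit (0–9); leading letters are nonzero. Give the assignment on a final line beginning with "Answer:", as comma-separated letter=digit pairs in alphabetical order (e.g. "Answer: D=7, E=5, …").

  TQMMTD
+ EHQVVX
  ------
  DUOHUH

Step 1. [col 1: D + X ≡ H (mod 10)] several values work for H in column 1 (D + X ≡ H (mod 10), carry-in 0); try H=0. So H=0.
Step 2. [col 1: D + X ≡ H (mod 10)] several values work for D in column 1 (D + X ≡ H (mod 10), carry-in 0); try D=6. So D=6.
Step 3. [col 1: D + X ≡ H (mod 10)] column 1: given D=6, H=0, carry-in 0, and digits 0,6 already taken and all letters distinct, D+X≡H (mod 10) forces X=4 ⇒ X=4.
Step 4. [col 2: T + V ≡ U (mod 10)] several values work for T in column 2 (T + V ≡ U (mod 10), carry-in 1); try T=1 ⇒ T=1.
Step 5. [col 2: T + V ≡ U (mod 10)] no forcing yet in column 2 (carry-in 1); U=9 is free and consistent — try it, so U=9.
Step 6. [col 2: T + V ≡ U (mod 10)] in column 2 we have T+V≡U with carry-in 1; given T=1, U=9 and digits 0,1,4,6,9 already taken and all letters distinct, that pins V to 7, so V=7.
Step 7. [col 3: M + V ≡ H (mod 10)] column 3: given V=7, H=0, carry-in 0, and digits 0,1,4,6,7,9 already taken and all letters distinct, M+V≡H (mod 10) forces M=3, so M=3.
Step 8. [col 4: M + Q ≡ O (mod 10)] column 4: given M=3, carry-in 1, and digits 0,1,3,4,6,7,9 already taken and all letters distinct, M+Q≡O (mod 10) forces Q=8. So Q=8.
Step 9. [col 4: M + Q ≡ O (mod 10)] column 4 reads M+Q+carry(1)=O with M=3, Q=8; with digits 0,1,3,4,6,7,8,9 already taken and all letters distinct, the only value for O is 2. So O=2.
Step 10. [col 6: T + E ≡ D (mod 10)] in column 6 we have T+E≡D with carry-in 0; given T=1, D=6 and digits 0,1,2,3,4,6,7,8,9 already taken and all letters distinct, that pins E to 5, so E=5.

Answer: D=6, E=5, H=0, M=3, O=2, Q=8, T=1, U=9, V=7, X=4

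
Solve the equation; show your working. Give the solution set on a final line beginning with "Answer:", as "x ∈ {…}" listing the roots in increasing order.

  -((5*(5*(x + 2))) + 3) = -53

Step 1. [-((5*(5*(x + 2))) + 3) = -53] flip signs both sides ⇒ neg: (5*(5*(x + 2))) + 3 = 53.
Step 2. [(5*(5*(x + 2))) + 3 = 53] subtract 3: x sits inside (… + 3). So sub: 5*(5*(x + 2)) = 50.
Step 3. [5*(5*(x + 2)) = 50] LHS = 5·(…); ÷5 both sides, so div: 5*(x + 2) = 10.
Step 4. [5*(x + 2) = 10] LHS = 5·(…); ÷5 both sides ⇒ div: x + 2 = 2.
Step 5. [x + 2 = 2] +2 is outermost — subtract 2 both sides, so sub: x = 0.

Answer: x ∈ {0}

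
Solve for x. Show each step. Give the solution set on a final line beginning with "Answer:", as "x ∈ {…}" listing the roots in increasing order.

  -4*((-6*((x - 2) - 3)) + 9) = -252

Step 1. [-4*((-6*((x - 2) - 3)) + 9) = -252] divide by the outer -4. So div: (-6*((x - 2) - 3)) + 9 = 63.
Step 2. [(-6*((x - 2) - 3)) + 9 = 63] +9 is outermost — subtract 9 both sides ⇒ sub: -6*((x - 2) - 3) = 54.
Step 3. [-6*((x - 2) - 3) = 54] LHS = -6·(…); ÷-6 both sides ⇒ div: (x - 2) - 3 = -9.
Step 4. [(x - 2) - 3 = -9] 3 comes off first (add 3). So sub: x - 2 = -6.
Step 5. [x - 2 = -6] add 2: x sits inside (… - 2), so sub: x = -4.

Answer: x ∈ {-4}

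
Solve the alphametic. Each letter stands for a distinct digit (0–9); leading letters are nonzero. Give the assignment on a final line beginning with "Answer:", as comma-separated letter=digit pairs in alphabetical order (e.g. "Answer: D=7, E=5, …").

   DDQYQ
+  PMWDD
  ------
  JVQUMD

Step 1. [J] the sum has 6 digits but both addends have 5; that extra leading digit J is the final carry, namely 1 ⇒ J=1.
Step 2. [col 1: Q + D ≡ D (mod 10)] column 1: given nothing yet, carry-in 0, and digits 1 already taken and all letters distinct, Q+D≡D (mod 10) forces Q=0, so Q=0.
Step 3. [col 1: Q + D ≡ D (mod 10)] D=7 is one option consistent with column 1 (Q + D ≡ D (mod 10), carry-in 0) — take it. So D=7.
Step 4. [col 2: Y + D ≡ M (mod 10)] several values work for Y in column 2 (Y + D ≡ M (mod 10), carry-in 0); try Y=6. So Y=6.
Step 5. [col 2: Y + D ≡ M (mod 10)] from column 2 (Y=6, D=7, carry-in 0, digits 0,1,6,7 already taken and all letters distinct): M must equal 3, so M=3.
Step 6. [col 3: Q + W ≡ U (mod 10)] column 3 (Q + W ≡ U (mod 10), carry-in 1) doesn't pin U yet; pick U=9 and continue, so U=9.
Step 7. [col 3: Q + W ≡ U (mod 10)] column 3 reads Q+W+carry(1)=U with Q=0, U=9; with digits 0,1,3,6,7,9 already taken and all letters distinct, the only value for W is 8 ⇒ W=8.
Step 8. [col 5: D + P ≡ V (mod 10)] column 5: given D=7, carry-in 1, and digits 0,1,3,6,7,8,9 already taken and all letters distinct, D+P≡V (mod 10) forces V=2, so V=2.
Step 9. [col 5: D + P ≡ V (mod 10)] from column 5 (D=7, V=2, carry-in 1, digits 0,1,2,3,6,7,8,9 already taken and all letters distinct): P must equal 4, so P=4.

Answer: D=7, J=1, M=3, P=4, Q=0, U=9, V=2, W=8, Y=6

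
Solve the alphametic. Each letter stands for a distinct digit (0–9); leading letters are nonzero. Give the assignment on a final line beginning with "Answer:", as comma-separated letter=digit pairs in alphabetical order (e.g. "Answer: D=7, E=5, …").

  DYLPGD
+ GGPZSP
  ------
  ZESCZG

Step 1. [col 1: D + P ≡ G (mod 10)] column 1 (D + P ≡ G (mod 10), carry-in 0) doesn't pin P yet; pick P=5 and continue, so P=5.
Step 2. [col 1: D + P ≡ G (mod 10)] no forcing yet in column 1 (carry-in 0); D=7 is free and consistent — try it, so D=7.
Step 3. [col 1: D + P ≡ G (mod 10)] in column 1 we have D+P≡G with carry-in 0; given D=7, P=5 and digits 5,7 already taken and all letters distinct, that pins G to 2. So G=2.
Step 4. [col 2: G + S ≡ Z (mod 10)] no forcing yet in column 2 (carry-in 1); S=6 is free and consistent — try it. So S=6.
Step 5. [col 2: G + S ≡ Z (mod 10)] column 2: given G=2, S=6, carry-in 1, and digits 2,5,6,7 already taken and all letters distinct, G+S≡Z (mod 10) forces Z=9, so Z=9.
Step 6. [col 3: P + Z ≡ C (mod 10)] column 3: given P=5, Z=9, carry-in 0, and digits 2,5,6,7,9 already taken and all letters distinct, P+Z≡C (mod 10) forces C=4, so C=4.
Step 7. [col 4: L + P ≡ S (mod 10)] in column 4 we have L+P≡S with carry-in 1; given P=5, S=6 and digits 2,4,5,6,7,9 already taken and all letters distinct, that pins L to 0, so L=0.
Step 8. [col 5: Y + G ≡ E (mod 10)] from column 5 (G=2, carry-in 0, digits 0,2,4,5,6,7,9 already taken and all letters distinct): E must equal 3 ⇒ E=3.
Step 9. [col 5: Y + G ≡ E (mod 10)] in column 5 we have Y+G≡E with carry-in 0; given G=2, E=3 and digits 0,2,3,4,5,6,7,9 already taken and all letters distinct, that pins Y to 1. So Y=1.

Answer: C=4, D=7, E=3, G=2, L=0, P=5, S=6, Y=1, Z=9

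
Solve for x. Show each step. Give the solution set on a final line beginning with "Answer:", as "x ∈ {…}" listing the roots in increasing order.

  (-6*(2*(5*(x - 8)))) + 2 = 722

Step 1. [(-6*(2*(5*(x - 8)))) + 2 = 722] +2 is outermost — subtract 2 both sides ⇒ sub: -6*(2*(5*(x - 8))) = 720.
Step 2. [-6*(2*(5*(x - 8))) = 720] LHS = -6·(…); ÷-6 both sides, so div: 2*(5*(x - 8)) = -120.
Step 3. [2*(5*(x - 8)) = -120] divide by the outer 2 ⇒ div: 5*(x - 8) = -60.
Step 4. [5*(x - 8) = -60] leading coefficient 5: divide by 5, so div: x - 8 = -12.
Step 5. [x - 8 = -12] -8 is outermost — add 8 both sides ⇒ sub: x = -4.

Answer: x ∈ {-4}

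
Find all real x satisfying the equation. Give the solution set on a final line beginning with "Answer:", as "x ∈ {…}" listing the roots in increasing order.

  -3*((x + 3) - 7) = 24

Step 1. [-3*((x + 3) - 7) = 24] leading coefficient -3: divide by -3, so div: (x + 3) - 7 = -8.
Step 2. [(x + 3) - 7 = -8] the outer -7 inverts by adding 7 ⇒ sub: x + 3 = -1.
Step 3. [x + 3 = -1] the outer +3 inverts by subtracting 3. So sub: x = -4.

Answer: x ∈ {-4}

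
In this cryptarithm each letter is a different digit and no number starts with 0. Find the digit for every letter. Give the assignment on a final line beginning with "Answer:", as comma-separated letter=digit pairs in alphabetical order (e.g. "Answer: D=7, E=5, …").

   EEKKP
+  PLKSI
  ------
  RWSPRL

Step 1. [R] R is the leading digit of a 6-digit sum of two 5-digit numbers; the final carry is exactly 1. So R=1.
Step 2. [col 1: P + I ≡ L (mod 10)] several values work for P in column 1 (P + I ≡ L (mod 10), carry-in 0); try P=7, so P=7.
Step 3. [col 1: P + I ≡ L (mod 10)] no forcing yet in column 1 (carry-in 0); L=6 is free and consistent — try it ⇒ L=6.
Step 4. [col 1: P + I ≡ L (mod 10)] in column 1 we have P+I≡L with carry-in 0; given P=7, L=6 and digits 1,6,7 already taken and all letters distinct, that pins I to 9. So I=9.
Step 5. [col 2: K + S ≡ R (mod 10)] several values work for K in column 2 (K + S ≡ R (mod 10), carry-in 1); try K=8. So K=8.
Step 6. [col 2: K + S ≡ R (mod 10)] from column 2 (K=8, R=1, carry-in 1, digits 1,6,7,8,9 already taken and all letters distinct): S must equal 2, so S=2.
Step 7. [col 4: E + L ≡ S (mod 10)] in column 4 we have E+L≡S with carry-in 1; given L=6, S=2 and digits 1,2,6,7,8,9 already taken and all letters distinct, that pins E to 5, so E=5.
Step 8. [col 5: E + P ≡ W (mod 10)] in column 5 we have E+P≡W with carry-in 1; given E=5, P=7 and digits 1,2,5,6,7,8,9 already taken and all letters distinct, that pins W to 3. So W=3.

Answer: E=5, I=9, K=8, L=6, P=7, R=1, S=2, W=3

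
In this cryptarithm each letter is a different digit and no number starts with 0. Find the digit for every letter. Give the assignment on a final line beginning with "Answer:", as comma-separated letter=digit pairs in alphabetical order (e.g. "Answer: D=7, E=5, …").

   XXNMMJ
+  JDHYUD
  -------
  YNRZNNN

Step 1. [Y] Y is the leading digit of a 7-digit sum of two 6-digit numbers; the final carry is exactly 1 ⇒ Y=1.
Step 2. [col 1: J + D ≡ N (mod 10)] column 1 (J + D ≡ N (mod 10), carry-in 0) doesn't pin N yet; pick N=4 and continue. So N=4.
Step 3. [col 1: J + D ≡ N (mod 10)] D=9 is one option consistent with column 1 (J + D ≡ N (mod 10), carry-in 0) — take it, so D=9.
Step 4. [col 1: J + D ≡ N (mod 10)] in column 1 we have J+D≡N with carry-in 0; given D=9, N=4 and digits 1,4,9 already taken and all letters distinct, that pins J to 5, so J=5.
Step 5. [col 2: M + U ≡ N (mod 10)] column 2 (M + U ≡ N (mod 10), carry-in 1) doesn't pin M yet; pick M=3 and continue, so M=3.
Step 6. [col 2: M + U ≡ N (mod 10)] in column 2 we have M+U≡N with carry-in 1; given M=3, N=4 and digits 1,3,4,5,9 already taken and all letters distinct, that pins U to 0. So U=0.
Step 7. [col 4: N + H ≡ Z (mod 10)] H=2 is one option consistent with column 4 (N + H ≡ Z (mod 10), carry-in 0) — take it ⇒ H=2.
Step 8. [col 4: N + H ≡ Z (mod 10)] from column 4 (N=4, H=2, carry-in 0, digits 0,1,2,3,4,5,9 already taken and all letters distinct): Z must equal 6 ⇒ Z=6.
Step 9. [col 5: X + D ≡ R (mod 10)] from column 5 (D=9, carry-in 0, digits 0,1,2,3,4,5,6,9 already taken and all letters distinct): R must equal 7. So R=7.
Step 10. [col 5: X + D ≡ R (mod 10)] column 5 reads X+D+carry(0)=R with D=9, R=7; with digits 0,1,2,3,4,5,6,7,9 already taken and all letters distinct, the only value for X is 8. So X=8.

Answer: D=9, H=2, J=5, M=3, N=4, R=7, U=0, X=8, Y=1, Z=6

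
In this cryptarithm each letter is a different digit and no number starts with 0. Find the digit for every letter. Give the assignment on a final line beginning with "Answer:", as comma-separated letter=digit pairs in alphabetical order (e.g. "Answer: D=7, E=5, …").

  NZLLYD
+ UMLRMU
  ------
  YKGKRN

Step 1. [col 1: D + U ≡ N (mod 10)] no forcing yet in column 1 (carry-in 0); U=3 is free and consistent — try it. So U=3.
Step 2. [col 1: D + U ≡ N (mod 10)] column 1 (D + U ≡ N (mod 10), carry-in 0) doesn't pin N yet; pick N=2 and continue ⇒ N=2.
Step 3. [col 1: D + U ≡ N (mod 10)] column 1: given U=3, N=2, carry-in 0, and digits 2,3 already taken and all letters distinct, D+U≡N (mod 10) forces D=9, so D=9.
Step 4. [col 2: Y + M ≡ R (mod 10)] several values work for Y in column 2 (Y + M ≡ R (mod 10), carry-in 1); try Y=6, so Y=6.
Step 5. [col 2: Y + M ≡ R (mod 10)] column 2 (Y + M ≡ R (mod 10), carry-in 1) doesn't pin M yet; pick M=4 and continue. So M=4.
Step 6. [col 2: Y + M ≡ R (mod 10)] from column 2 (Y=6, M=4, carry-in 1, digits 2,3,4,6,9 already taken and all letters distinct): R must equal 1 ⇒ R=1.
Step 7. [col 3: L + R ≡ K (mod 10)] several values work for K in column 3 (L + R ≡ K (mod 10), carry-in 1); try K=0. So K=0.
Step 8. [col 3: L + R ≡ K (mod 10)] column 3: given R=1, K=0, carry-in 1, and digits 0,1,2,3,4,6,9 already taken and all letters distinct, L+R≡K (mod 10) forces L=8. So L=8.
Step 9. [col 4: L + L ≡ G (mod 10)] from column 4 (L=8, carry-in 1, digits 0,1,2,3,4,6,8,9 already taken and all letters distinct): G must equal 7 ⇒ G=7.
Step 10. [col 5: Z + M ≡ K (mod 10)] column 5 reads Z+M+carry(1)=K with M=4, K=0; with digits 0,1,2,3,4,6,7,8,9 already taken and all letters distinct, the only value for Z is 5 ⇒ Z=5.

Answer: D=9, G=7, K=0, L=8, M=4, N=2, R=1, U=3, Y=6, Z=5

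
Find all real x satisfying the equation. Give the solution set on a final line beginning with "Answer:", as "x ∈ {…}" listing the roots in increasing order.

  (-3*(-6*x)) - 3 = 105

Step 1. [(-3*(-6*x)) - 3 = 105] common factor -3 (LHS and 105) — divide through ⇒ factor: (-6*x) + 1 = -35.
Step 2. [(-6*x) + 1 = -35] the outer +1 inverts by subtracting 1. So sub: -6*x = -36.
Step 3. [-6*x = -36] divide by the outer -6 ⇒ div: x = 6.

Answer: x ∈ {6}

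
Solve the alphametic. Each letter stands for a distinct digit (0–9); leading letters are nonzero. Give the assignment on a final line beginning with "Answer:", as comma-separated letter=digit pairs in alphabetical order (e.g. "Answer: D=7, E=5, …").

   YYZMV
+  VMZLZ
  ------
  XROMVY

Step 1. [col 1: V + Z ≡ Y (mod 10)] Y=5 is one option consistent with column 1 (V + Z ≡ Y (mod 10), carry-in 0) — take it, so Y=5.
Step 2. [col 1: V + Z ≡ Y (mod 10)] several values work for Z in column 1 (V + Z ≡ Y (mod 10), carry-in 0); try Z=8, so Z=8.
Step 3. [X] the sum has 6 digits but both addends have 5; that extra leading digit X is the final carry, namely 1. So X=1.
Step 4. [col 1: V + Z ≡ Y (mod 10)] column 1: given Z=8, Y=5, carry-in 0, and digits 1,5,8 already taken and all letters distinct, V+Z≡Y (mod 10) forces V=7 ⇒ V=7.
Step 5. [col 2: M + L ≡ V (mod 10)] column 2 (M + L ≡ V (mod 10), carry-in 1) doesn't pin L yet; pick L=0 and continue. So L=0.
Step 6. [col 2: M + L ≡ V (mod 10)] column 2: given L=0, V=7, carry-in 1, and digits 0,1,5,7,8 already taken and all letters distinct, M+L≡V (mod 10) forces M=6, so M=6.
Step 7. [col 4: Y + M ≡ O (mod 10)] column 4 reads Y+M+carry(1)=O with Y=5, M=6; with digits 0,1,5,6,7,8 already taken and all letters distinct, the only value for O is 2, so O=2.
Step 8. [col 5: Y + V ≡ R (mod 10)] column 5 reads Y+V+carry(1)=R with Y=5, V=7; with digits 0,1,2,5,6,7,8 already taken and all letters distinct, the only value for R is 3. So R=3.

Answer: L=0, M=6, O=2, R=3, V=7, X=1, Y=5, Z=8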